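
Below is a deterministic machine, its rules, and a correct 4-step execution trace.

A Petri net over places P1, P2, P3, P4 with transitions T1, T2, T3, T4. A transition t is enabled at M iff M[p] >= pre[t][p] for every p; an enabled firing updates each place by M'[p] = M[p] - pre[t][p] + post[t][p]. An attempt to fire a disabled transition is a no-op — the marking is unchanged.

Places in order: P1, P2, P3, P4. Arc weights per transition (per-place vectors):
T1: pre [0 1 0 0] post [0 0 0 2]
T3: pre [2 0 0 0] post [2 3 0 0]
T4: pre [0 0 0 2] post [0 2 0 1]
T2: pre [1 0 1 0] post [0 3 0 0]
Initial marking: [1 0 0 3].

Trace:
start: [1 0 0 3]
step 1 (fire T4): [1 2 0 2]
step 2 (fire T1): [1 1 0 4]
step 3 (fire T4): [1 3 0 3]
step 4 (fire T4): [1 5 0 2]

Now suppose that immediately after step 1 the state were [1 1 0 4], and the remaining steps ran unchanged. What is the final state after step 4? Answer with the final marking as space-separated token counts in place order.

state after step 1 := [1 1 0 4]
step 2 (fire T1): [1 0 0 6]
step 3 (fire T4): [1 2 0 5]
step 4 (fire T4): [1 4 0 4]

1 4 0 4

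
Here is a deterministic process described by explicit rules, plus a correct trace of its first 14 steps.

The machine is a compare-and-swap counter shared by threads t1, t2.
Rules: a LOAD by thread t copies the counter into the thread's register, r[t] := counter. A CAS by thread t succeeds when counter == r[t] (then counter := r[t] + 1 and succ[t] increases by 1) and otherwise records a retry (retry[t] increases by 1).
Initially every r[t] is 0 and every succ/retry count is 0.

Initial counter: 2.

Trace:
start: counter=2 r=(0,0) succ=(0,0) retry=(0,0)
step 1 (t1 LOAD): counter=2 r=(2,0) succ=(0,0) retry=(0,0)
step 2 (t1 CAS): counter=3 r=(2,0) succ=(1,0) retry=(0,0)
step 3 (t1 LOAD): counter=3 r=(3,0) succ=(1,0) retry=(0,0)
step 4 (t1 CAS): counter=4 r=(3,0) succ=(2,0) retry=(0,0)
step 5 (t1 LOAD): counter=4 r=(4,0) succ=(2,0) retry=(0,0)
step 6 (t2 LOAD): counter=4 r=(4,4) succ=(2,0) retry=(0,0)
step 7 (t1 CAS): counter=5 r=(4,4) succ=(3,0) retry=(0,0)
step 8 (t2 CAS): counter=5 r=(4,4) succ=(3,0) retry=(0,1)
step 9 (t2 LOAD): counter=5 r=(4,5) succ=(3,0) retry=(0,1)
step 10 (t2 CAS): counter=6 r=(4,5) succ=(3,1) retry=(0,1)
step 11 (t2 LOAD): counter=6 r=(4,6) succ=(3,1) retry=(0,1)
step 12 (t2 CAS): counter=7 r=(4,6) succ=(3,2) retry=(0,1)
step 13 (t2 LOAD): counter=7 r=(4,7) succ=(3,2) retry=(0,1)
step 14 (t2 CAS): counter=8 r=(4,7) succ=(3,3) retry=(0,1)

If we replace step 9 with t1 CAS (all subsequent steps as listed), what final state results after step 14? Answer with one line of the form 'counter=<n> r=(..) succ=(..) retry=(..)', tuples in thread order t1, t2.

counter=7 r=(4,6) succ=(3,2) retry=(1,2)

(re-executing from step 9 with the substitution; state before step 9: counter=5 r=(4,4) succ=(3,0) retry=(0,1))
step 9 (t1 CAS): counter=5 r=(4,4) succ=(3,0) retry=(1,1)
step 10 (t2 CAS): counter=5 r=(4,4) succ=(3,0) retry=(1,2)
step 11 (t2 LOAD): counter=5 r=(4,5) succ=(3,0) retry=(1,2)
step 12 (t2 CAS): counter=6 r=(4,5) succ=(3,1) retry=(1,2)
step 13 (t2 LOAD): counter=6 r=(4,6) succ=(3,1) retry=(1,2)
step 14 (t2 CAS): counter=7 r=(4,6) succ=(3,2) retry=(1,2)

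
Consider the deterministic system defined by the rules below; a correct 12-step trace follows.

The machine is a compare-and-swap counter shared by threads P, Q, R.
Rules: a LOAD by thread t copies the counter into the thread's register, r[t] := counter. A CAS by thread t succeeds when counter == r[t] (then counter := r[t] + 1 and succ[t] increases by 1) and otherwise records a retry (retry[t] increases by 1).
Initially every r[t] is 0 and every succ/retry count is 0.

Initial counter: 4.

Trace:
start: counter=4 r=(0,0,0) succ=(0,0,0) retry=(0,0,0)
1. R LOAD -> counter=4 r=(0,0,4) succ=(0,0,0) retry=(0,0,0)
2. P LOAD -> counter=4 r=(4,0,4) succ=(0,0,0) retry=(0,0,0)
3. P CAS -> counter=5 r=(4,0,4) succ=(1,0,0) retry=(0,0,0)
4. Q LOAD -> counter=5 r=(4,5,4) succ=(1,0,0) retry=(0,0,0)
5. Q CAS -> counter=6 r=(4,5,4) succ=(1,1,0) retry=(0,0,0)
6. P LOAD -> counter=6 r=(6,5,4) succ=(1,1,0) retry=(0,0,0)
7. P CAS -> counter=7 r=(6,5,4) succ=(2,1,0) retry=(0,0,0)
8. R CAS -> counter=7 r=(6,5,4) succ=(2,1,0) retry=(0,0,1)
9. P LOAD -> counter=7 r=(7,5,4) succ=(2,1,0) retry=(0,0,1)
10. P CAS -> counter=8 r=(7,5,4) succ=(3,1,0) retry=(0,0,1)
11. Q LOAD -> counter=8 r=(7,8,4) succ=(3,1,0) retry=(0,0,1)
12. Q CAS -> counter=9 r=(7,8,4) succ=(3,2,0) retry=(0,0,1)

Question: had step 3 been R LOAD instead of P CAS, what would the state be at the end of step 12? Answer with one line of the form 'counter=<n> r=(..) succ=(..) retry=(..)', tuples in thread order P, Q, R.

counter=8 r=(6,7,4) succ=(2,2,0) retry=(0,0,1)

(re-executing from step 3 with the substitution; state before step 3: counter=4 r=(4,0,4) succ=(0,0,0) retry=(0,0,0))
3. R LOAD -> counter=4 r=(4,0,4) succ=(0,0,0) retry=(0,0,0)
4. Q LOAD -> counter=4 r=(4,4,4) succ=(0,0,0) retry=(0,0,0)
5. Q CAS -> counter=5 r=(4,4,4) succ=(0,1,0) retry=(0,0,0)
6. P LOAD -> counter=5 r=(5,4,4) succ=(0,1,0) retry=(0,0,0)
7. P CAS -> counter=6 r=(5,4,4) succ=(1,1,0) retry=(0,0,0)
8. R CAS -> counter=6 r=(5,4,4) succ=(1,1,0) retry=(0,0,1)
9. P LOAD -> counter=6 r=(6,4,4) succ=(1,1,0) retry=(0,0,1)
10. P CAS -> counter=7 r=(6,4,4) succ=(2,1,0) retry=(0,0,1)
11. Q LOAD -> counter=7 r=(6,7,4) succ=(2,1,0) retry=(0,0,1)
12. Q CAS -> counter=8 r=(6,7,4) succ=(2,2,0) retry=(0,0,1)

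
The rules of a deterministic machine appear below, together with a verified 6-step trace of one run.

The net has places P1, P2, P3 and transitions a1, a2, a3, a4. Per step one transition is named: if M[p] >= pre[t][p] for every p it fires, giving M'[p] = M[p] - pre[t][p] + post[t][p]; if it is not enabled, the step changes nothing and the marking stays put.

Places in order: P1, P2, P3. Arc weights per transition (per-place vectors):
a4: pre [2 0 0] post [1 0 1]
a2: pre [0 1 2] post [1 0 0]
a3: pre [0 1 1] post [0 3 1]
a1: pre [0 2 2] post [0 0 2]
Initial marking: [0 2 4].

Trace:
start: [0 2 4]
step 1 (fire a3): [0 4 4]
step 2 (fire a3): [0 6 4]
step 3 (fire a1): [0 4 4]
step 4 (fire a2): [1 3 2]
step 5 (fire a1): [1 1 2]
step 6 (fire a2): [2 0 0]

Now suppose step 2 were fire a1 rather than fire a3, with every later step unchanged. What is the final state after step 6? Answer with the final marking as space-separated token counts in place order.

0 0 4

(re-executing from step 2 with the substitution; state before step 2: [0 4 4])
step 2 (fire a1): [0 2 4]
step 3 (fire a1): [0 0 4]
step 4 (fire a2): [0 0 4]
step 5 (fire a1): [0 0 4]
step 6 (fire a2): [0 0 4]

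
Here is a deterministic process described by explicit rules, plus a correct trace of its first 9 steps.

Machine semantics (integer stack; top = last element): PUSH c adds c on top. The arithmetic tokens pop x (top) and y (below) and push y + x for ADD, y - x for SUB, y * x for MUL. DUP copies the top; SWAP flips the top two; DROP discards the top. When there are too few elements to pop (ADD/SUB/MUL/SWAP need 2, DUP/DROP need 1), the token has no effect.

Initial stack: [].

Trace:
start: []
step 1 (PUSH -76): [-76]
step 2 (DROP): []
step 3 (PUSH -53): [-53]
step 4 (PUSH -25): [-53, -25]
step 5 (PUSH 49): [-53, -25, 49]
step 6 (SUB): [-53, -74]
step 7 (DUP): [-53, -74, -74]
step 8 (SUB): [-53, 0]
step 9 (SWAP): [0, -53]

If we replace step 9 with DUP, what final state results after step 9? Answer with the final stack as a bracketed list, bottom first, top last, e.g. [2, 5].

(re-executing from step 9 with the substitution; state before step 9: [-53, 0])
step 9 (DUP): [-53, 0, 0]

[-53, 0, 0]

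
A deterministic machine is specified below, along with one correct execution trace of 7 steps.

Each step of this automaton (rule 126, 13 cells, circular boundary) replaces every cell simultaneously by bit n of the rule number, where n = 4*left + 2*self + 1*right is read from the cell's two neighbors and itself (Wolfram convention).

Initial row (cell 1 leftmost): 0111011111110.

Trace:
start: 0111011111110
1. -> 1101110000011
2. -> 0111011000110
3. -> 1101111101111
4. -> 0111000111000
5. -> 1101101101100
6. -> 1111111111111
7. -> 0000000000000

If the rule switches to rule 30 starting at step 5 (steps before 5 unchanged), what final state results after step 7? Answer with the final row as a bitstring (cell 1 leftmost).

(re-executing steps 5..7 under rule 30; state before step 5: 0111000111000)
5. -> 1100101100100
6. -> 1011101011111
7. -> 0010001010000

0010001010000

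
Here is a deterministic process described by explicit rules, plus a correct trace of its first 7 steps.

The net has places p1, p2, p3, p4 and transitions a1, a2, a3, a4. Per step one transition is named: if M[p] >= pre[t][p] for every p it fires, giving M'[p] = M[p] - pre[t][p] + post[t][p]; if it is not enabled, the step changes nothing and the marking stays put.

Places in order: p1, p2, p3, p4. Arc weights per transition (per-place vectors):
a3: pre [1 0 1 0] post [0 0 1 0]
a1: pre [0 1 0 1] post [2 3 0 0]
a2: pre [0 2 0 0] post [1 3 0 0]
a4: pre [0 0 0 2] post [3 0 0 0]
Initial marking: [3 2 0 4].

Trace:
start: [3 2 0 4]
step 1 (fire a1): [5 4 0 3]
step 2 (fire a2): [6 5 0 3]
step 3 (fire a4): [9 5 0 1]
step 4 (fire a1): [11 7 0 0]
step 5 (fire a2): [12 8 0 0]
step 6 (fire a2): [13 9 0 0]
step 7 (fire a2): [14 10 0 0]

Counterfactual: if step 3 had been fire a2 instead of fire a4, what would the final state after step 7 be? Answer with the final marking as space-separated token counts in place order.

12 11 0 2

(re-executing from step 3 with the substitution; state before step 3: [6 5 0 3])
step 3 (fire a2): [7 6 0 3]
step 4 (fire a1): [9 8 0 2]
step 5 (fire a2): [10 9 0 2]
step 6 (fire a2): [11 10 0 2]
step 7 (fire a2): [12 11 0 2]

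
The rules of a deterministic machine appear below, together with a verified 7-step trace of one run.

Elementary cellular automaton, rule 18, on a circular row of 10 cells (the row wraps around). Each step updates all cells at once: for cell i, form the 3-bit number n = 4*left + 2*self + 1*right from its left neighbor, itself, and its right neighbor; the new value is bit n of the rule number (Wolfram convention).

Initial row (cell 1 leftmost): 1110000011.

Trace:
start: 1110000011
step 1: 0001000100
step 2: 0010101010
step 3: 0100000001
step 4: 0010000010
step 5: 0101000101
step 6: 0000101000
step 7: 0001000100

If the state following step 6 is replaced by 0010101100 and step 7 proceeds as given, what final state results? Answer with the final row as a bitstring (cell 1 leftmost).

state after step 6 := 0010101100
step 7: 0100000010

0100000010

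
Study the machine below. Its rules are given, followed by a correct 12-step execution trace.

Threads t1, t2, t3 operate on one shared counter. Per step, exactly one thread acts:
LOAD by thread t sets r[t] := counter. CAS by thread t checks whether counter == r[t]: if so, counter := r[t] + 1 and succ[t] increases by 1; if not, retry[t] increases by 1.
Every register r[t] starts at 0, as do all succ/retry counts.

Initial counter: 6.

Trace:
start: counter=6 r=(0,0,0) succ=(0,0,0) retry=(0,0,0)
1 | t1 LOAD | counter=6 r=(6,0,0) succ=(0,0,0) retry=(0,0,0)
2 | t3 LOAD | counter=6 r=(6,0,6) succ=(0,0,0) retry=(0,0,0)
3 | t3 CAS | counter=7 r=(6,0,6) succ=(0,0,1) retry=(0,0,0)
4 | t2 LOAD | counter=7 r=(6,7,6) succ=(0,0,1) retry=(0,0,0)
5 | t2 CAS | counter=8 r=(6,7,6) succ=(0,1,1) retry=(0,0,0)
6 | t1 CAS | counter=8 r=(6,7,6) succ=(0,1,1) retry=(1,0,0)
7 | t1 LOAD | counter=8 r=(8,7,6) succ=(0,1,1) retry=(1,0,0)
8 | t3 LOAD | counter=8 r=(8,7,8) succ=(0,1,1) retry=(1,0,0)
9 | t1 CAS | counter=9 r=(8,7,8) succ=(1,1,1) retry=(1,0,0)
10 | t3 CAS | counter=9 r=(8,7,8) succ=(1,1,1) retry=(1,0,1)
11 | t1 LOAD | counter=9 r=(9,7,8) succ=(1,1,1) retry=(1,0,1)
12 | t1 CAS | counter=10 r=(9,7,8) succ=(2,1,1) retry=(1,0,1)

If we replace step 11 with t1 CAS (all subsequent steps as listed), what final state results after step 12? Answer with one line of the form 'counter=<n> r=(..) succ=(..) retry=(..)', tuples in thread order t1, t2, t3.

(re-executing from step 11 with the substitution; state before step 11: counter=9 r=(8,7,8) succ=(1,1,1) retry=(1,0,1))
11 | t1 CAS | counter=9 r=(8,7,8) succ=(1,1,1) retry=(2,0,1)
12 | t1 CAS | counter=9 r=(8,7,8) succ=(1,1,1) retry=(3,0,1)

counter=9 r=(8,7,8) succ=(1,1,1) retry=(3,0,1)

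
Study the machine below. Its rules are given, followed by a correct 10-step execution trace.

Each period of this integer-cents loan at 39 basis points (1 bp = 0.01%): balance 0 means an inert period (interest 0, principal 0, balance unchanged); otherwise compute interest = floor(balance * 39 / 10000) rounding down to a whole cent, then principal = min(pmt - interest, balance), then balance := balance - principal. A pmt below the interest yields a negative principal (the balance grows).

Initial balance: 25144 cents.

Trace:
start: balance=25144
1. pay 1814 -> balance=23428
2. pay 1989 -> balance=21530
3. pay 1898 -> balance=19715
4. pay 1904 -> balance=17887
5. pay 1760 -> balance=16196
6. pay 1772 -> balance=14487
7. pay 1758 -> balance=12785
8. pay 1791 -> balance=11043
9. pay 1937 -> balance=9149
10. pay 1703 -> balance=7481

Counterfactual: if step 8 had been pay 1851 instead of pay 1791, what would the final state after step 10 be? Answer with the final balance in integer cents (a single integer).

7420

(re-executing from step 8 with the substitution; state before step 8: balance=12785)
8. pay 1851 -> balance=10983
9. pay 1937 -> balance=9088
10. pay 1703 -> balance=7420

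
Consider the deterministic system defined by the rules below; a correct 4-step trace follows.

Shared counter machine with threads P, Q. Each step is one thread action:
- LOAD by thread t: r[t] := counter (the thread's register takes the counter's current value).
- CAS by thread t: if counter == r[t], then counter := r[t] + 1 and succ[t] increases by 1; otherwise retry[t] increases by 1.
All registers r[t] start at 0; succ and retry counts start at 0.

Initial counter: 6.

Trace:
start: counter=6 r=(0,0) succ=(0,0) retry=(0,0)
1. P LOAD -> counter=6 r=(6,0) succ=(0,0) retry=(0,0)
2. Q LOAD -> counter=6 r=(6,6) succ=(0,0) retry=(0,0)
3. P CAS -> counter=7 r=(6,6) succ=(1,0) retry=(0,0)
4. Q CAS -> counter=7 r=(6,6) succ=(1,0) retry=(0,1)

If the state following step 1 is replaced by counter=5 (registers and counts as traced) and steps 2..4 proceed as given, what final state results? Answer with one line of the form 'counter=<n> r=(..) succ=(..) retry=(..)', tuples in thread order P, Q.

state after step 1 := counter=5 r=(6,0) succ=(0,0) retry=(0,0)
2. Q LOAD -> counter=5 r=(6,5) succ=(0,0) retry=(0,0)
3. P CAS -> counter=5 r=(6,5) succ=(0,0) retry=(1,0)
4. Q CAS -> counter=6 r=(6,5) succ=(0,1) retry=(1,0)

counter=6 r=(6,5) succ=(0,1) retry=(1,0)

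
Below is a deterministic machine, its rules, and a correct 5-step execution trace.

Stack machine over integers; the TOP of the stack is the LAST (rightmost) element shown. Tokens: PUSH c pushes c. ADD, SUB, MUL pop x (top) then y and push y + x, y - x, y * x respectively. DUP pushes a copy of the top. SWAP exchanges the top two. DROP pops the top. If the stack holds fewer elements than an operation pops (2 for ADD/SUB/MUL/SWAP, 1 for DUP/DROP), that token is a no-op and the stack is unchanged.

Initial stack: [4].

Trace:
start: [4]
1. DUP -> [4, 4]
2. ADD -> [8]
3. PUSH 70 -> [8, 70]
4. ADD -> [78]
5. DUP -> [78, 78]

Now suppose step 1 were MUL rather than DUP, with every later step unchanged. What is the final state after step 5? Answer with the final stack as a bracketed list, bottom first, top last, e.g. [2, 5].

(re-executing from step 1 with the substitution; state before step 1: [4])
1. MUL -> [4]
2. ADD -> [4]
3. PUSH 70 -> [4, 70]
4. ADD -> [74]
5. DUP -> [74, 74]

[74, 74]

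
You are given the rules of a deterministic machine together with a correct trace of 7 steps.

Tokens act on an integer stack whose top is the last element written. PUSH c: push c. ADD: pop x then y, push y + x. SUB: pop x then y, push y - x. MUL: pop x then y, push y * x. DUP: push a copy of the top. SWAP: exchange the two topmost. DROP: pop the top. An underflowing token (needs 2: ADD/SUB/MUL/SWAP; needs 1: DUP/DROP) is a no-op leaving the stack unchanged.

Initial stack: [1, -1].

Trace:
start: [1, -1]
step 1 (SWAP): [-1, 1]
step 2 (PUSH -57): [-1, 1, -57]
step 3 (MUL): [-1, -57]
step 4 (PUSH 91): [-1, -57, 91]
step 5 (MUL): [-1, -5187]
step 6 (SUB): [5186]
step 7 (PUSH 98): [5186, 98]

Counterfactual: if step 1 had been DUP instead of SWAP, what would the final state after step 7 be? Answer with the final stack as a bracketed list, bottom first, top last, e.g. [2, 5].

(re-executing from step 1 with the substitution; state before step 1: [1, -1])
step 1 (DUP): [1, -1, -1]
step 2 (PUSH -57): [1, -1, -1, -57]
step 3 (MUL): [1, -1, 57]
step 4 (PUSH 91): [1, -1, 57, 91]
step 5 (MUL): [1, -1, 5187]
step 6 (SUB): [1, -5188]
step 7 (PUSH 98): [1, -5188, 98]

[1, -5188, 98]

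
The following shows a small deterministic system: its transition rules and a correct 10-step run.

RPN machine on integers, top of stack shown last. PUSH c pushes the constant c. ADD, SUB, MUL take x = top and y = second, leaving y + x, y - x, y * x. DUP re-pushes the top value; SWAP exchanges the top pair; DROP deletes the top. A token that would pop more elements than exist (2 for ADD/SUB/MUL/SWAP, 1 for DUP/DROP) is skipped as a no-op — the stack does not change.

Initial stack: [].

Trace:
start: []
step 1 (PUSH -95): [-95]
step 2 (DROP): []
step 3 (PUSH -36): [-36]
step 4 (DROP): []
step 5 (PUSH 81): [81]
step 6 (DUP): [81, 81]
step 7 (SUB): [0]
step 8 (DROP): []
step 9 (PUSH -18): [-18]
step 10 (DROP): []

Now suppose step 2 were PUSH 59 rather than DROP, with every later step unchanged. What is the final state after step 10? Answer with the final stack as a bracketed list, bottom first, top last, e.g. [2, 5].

[-95, 59]

(re-executing from step 2 with the substitution; state before step 2: [-95])
step 2 (PUSH 59): [-95, 59]
step 3 (PUSH -36): [-95, 59, -36]
step 4 (DROP): [-95, 59]
step 5 (PUSH 81): [-95, 59, 81]
step 6 (DUP): [-95, 59, 81, 81]
step 7 (SUB): [-95, 59, 0]
step 8 (DROP): [-95, 59]
step 9 (PUSH -18): [-95, 59, -18]
step 10 (DROP): [-95, 59]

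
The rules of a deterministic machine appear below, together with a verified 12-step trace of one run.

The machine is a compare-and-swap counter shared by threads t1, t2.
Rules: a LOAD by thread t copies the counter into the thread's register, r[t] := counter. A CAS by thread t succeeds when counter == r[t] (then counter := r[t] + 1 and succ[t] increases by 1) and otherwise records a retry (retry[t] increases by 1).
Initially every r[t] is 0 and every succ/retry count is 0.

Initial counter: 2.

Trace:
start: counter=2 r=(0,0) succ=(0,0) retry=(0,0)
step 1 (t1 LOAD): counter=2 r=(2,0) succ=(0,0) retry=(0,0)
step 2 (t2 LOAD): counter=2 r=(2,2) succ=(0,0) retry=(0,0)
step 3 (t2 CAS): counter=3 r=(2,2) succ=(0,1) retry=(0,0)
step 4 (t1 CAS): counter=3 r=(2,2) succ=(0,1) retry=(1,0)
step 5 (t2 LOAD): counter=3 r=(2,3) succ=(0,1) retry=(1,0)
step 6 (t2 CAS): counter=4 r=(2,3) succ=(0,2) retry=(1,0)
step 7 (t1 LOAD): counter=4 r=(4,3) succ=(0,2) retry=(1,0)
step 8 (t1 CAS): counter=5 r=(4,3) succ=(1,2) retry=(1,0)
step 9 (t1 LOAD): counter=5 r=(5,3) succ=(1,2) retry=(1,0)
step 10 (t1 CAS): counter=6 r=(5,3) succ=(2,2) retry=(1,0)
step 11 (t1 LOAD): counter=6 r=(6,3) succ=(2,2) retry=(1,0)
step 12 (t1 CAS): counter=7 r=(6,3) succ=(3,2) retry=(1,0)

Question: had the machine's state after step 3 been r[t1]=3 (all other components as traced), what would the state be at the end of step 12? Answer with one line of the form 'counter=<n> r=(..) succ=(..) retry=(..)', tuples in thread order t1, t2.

counter=8 r=(7,4) succ=(4,2) retry=(0,0)

state after step 3 := counter=3 r=(3,2) succ=(0,1) retry=(0,0)
step 4 (t1 CAS): counter=4 r=(3,2) succ=(1,1) retry=(0,0)
step 5 (t2 LOAD): counter=4 r=(3,4) succ=(1,1) retry=(0,0)
step 6 (t2 CAS): counter=5 r=(3,4) succ=(1,2) retry=(0,0)
step 7 (t1 LOAD): counter=5 r=(5,4) succ=(1,2) retry=(0,0)
step 8 (t1 CAS): counter=6 r=(5,4) succ=(2,2) retry=(0,0)
step 9 (t1 LOAD): counter=6 r=(6,4) succ=(2,2) retry=(0,0)
step 10 (t1 CAS): counter=7 r=(6,4) succ=(3,2) retry=(0,0)
step 11 (t1 LOAD): counter=7 r=(7,4) succ=(3,2) retry=(0,0)
step 12 (t1 CAS): counter=8 r=(7,4) succ=(4,2) retry=(0,0)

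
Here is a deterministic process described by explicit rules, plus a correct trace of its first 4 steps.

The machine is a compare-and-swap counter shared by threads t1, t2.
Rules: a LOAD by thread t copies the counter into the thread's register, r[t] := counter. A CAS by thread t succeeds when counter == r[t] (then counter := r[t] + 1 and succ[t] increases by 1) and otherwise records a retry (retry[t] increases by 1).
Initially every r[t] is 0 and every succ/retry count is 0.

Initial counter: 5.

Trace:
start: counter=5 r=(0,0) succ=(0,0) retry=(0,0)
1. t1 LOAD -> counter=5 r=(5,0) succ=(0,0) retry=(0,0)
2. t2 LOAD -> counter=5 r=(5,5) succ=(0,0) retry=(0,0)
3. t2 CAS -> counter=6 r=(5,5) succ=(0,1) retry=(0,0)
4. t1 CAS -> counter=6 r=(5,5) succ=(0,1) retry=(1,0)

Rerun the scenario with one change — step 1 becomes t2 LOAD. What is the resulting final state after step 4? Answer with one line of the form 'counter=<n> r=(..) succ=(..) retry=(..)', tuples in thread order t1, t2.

counter=6 r=(0,5) succ=(0,1) retry=(1,0)

(re-executing from step 1 with the substitution; state before step 1: counter=5 r=(0,0) succ=(0,0) retry=(0,0))
1. t2 LOAD -> counter=5 r=(0,5) succ=(0,0) retry=(0,0)
2. t2 LOAD -> counter=5 r=(0,5) succ=(0,0) retry=(0,0)
3. t2 CAS -> counter=6 r=(0,5) succ=(0,1) retry=(0,0)
4. t1 CAS -> counter=6 r=(0,5) succ=(0,1) retry=(1,0)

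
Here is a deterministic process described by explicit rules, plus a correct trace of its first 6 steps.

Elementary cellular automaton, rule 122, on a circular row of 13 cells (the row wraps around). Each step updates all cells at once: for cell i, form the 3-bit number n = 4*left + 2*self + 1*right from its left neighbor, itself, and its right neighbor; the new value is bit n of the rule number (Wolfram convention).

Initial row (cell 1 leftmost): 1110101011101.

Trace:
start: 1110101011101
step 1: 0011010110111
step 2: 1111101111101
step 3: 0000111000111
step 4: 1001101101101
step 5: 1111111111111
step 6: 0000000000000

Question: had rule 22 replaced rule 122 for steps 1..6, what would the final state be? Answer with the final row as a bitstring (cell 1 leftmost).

(re-executing steps 1..6 under rule 22; state before step 1: 1110101011101)
step 1: 0000101000000
step 2: 0001101100000
step 3: 0010000010000
step 4: 0111000111000
step 5: 1000101000100
step 6: 1101101101111

1101101101111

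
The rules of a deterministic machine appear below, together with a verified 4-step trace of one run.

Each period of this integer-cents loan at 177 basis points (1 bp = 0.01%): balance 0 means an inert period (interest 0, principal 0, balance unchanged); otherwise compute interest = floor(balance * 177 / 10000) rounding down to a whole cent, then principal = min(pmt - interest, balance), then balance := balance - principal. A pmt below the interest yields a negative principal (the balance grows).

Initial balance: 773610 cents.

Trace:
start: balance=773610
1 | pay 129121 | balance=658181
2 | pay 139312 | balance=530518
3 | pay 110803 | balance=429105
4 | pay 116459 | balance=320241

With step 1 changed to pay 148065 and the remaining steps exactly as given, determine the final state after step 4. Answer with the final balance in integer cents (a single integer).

(re-executing from step 1 with the substitution; state before step 1: balance=773610)
1 | pay 148065 | balance=639237
2 | pay 139312 | balance=511239
3 | pay 110803 | balance=409484
4 | pay 116459 | balance=300272

300272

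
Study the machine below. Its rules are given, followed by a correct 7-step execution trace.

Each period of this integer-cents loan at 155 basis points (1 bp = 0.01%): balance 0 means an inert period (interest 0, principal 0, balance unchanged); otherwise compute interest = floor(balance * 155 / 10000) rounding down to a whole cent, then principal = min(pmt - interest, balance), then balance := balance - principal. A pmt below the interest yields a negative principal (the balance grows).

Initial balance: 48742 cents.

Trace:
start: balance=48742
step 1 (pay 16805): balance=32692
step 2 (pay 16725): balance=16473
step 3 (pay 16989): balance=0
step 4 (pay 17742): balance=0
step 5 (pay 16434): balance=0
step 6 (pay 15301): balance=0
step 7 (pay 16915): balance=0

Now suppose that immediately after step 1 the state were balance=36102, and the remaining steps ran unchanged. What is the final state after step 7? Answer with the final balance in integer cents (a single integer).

state after step 1 := balance=36102
step 2 (pay 16725): balance=19936
step 3 (pay 16989): balance=3256
step 4 (pay 17742): balance=0
step 5 (pay 16434): balance=0
step 6 (pay 15301): balance=0
step 7 (pay 16915): balance=0

0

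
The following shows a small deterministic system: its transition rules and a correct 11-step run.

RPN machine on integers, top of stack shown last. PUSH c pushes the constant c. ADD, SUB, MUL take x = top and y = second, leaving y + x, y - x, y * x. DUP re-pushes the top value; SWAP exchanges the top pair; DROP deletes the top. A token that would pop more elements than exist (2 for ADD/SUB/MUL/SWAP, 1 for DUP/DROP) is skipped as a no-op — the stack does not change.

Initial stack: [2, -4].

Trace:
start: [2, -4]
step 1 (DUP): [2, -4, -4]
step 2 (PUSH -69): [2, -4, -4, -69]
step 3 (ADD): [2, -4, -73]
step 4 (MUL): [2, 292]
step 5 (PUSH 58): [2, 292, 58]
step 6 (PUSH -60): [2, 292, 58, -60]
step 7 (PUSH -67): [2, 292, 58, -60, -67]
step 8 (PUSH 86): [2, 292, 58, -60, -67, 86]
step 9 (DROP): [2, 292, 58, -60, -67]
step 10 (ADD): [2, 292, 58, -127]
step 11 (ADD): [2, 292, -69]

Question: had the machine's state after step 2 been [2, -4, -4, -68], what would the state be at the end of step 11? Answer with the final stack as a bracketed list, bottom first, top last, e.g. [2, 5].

state after step 2 := [2, -4, -4, -68]
step 3 (ADD): [2, -4, -72]
step 4 (MUL): [2, 288]
step 5 (PUSH 58): [2, 288, 58]
step 6 (PUSH -60): [2, 288, 58, -60]
step 7 (PUSH -67): [2, 288, 58, -60, -67]
step 8 (PUSH 86): [2, 288, 58, -60, -67, 86]
step 9 (DROP): [2, 288, 58, -60, -67]
step 10 (ADD): [2, 288, 58, -127]
step 11 (ADD): [2, 288, -69]

[2, 288, -69]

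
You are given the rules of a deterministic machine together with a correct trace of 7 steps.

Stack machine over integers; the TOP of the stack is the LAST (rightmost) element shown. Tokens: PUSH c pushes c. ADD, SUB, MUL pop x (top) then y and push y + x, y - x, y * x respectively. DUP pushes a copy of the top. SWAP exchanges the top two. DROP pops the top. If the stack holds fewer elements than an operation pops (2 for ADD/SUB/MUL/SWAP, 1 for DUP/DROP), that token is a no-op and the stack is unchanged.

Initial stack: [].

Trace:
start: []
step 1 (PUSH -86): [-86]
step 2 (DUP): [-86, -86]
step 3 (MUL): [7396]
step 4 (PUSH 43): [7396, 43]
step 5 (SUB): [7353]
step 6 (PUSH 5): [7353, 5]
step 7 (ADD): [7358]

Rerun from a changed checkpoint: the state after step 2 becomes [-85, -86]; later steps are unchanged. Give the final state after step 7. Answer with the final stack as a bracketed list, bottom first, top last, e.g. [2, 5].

[7272]

state after step 2 := [-85, -86]
step 3 (MUL): [7310]
step 4 (PUSH 43): [7310, 43]
step 5 (SUB): [7267]
step 6 (PUSH 5): [7267, 5]
step 7 (ADD): [7272]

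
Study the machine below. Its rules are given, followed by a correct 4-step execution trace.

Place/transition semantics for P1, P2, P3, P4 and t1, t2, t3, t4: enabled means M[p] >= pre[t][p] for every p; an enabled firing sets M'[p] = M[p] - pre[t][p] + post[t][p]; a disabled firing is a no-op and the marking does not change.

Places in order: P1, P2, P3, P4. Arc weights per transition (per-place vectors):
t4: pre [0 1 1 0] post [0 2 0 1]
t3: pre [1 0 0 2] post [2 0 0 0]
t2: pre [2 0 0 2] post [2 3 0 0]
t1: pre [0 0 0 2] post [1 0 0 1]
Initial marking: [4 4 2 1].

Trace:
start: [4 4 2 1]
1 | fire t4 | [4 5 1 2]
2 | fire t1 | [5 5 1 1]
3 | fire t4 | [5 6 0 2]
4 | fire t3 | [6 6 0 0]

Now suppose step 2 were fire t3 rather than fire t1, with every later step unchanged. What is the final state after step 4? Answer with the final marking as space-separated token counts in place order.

5 6 0 1

(re-executing from step 2 with the substitution; state before step 2: [4 5 1 2])
2 | fire t3 | [5 5 1 0]
3 | fire t4 | [5 6 0 1]
4 | fire t3 | [5 6 0 1]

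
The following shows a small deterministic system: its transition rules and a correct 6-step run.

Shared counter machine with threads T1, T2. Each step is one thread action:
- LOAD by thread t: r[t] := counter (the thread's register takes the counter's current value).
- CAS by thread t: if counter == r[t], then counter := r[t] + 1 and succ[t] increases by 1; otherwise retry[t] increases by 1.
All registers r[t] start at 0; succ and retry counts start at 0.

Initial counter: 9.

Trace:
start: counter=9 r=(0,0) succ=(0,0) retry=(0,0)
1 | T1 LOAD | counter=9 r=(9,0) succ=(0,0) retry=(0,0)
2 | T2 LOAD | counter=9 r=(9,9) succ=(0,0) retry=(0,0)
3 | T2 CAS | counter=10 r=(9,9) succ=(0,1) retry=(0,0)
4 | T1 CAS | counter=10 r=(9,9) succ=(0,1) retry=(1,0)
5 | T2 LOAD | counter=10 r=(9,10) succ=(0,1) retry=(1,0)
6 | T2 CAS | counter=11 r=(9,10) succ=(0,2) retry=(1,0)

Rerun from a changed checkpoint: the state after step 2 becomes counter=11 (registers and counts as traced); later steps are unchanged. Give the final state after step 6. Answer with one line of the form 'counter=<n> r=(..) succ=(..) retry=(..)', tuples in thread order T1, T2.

counter=12 r=(9,11) succ=(0,1) retry=(1,1)

state after step 2 := counter=11 r=(9,9) succ=(0,0) retry=(0,0)
3 | T2 CAS | counter=11 r=(9,9) succ=(0,0) retry=(0,1)
4 | T1 CAS | counter=11 r=(9,9) succ=(0,0) retry=(1,1)
5 | T2 LOAD | counter=11 r=(9,11) succ=(0,0) retry=(1,1)
6 | T2 CAS | counter=12 r=(9,11) succ=(0,1) retry=(1,1)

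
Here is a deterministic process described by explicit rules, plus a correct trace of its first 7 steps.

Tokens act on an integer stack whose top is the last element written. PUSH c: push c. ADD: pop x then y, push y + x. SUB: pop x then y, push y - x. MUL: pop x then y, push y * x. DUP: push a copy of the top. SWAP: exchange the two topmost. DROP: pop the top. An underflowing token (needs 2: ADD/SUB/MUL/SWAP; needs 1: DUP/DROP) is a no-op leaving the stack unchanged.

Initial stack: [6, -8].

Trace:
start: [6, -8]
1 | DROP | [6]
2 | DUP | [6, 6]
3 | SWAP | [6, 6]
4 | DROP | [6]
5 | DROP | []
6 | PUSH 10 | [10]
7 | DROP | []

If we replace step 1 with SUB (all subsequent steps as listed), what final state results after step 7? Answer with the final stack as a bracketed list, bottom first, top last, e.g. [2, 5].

(re-executing from step 1 with the substitution; state before step 1: [6, -8])
1 | SUB | [14]
2 | DUP | [14, 14]
3 | SWAP | [14, 14]
4 | DROP | [14]
5 | DROP | []
6 | PUSH 10 | [10]
7 | DROP | []

[]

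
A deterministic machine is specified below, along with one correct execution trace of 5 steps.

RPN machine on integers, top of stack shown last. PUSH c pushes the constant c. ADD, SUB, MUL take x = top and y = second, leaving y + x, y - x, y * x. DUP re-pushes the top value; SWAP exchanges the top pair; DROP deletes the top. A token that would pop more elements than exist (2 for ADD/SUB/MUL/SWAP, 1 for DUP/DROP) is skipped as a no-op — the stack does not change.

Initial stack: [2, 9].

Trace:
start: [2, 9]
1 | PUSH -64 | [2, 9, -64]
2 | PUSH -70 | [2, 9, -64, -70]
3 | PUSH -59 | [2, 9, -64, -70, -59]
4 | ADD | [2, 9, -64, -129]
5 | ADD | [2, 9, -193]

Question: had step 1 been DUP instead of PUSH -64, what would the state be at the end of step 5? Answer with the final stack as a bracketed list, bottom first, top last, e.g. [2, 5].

[2, 9, -120]

(re-executing from step 1 with the substitution; state before step 1: [2, 9])
1 | DUP | [2, 9, 9]
2 | PUSH -70 | [2, 9, 9, -70]
3 | PUSH -59 | [2, 9, 9, -70, -59]
4 | ADD | [2, 9, 9, -129]
5 | ADD | [2, 9, -120]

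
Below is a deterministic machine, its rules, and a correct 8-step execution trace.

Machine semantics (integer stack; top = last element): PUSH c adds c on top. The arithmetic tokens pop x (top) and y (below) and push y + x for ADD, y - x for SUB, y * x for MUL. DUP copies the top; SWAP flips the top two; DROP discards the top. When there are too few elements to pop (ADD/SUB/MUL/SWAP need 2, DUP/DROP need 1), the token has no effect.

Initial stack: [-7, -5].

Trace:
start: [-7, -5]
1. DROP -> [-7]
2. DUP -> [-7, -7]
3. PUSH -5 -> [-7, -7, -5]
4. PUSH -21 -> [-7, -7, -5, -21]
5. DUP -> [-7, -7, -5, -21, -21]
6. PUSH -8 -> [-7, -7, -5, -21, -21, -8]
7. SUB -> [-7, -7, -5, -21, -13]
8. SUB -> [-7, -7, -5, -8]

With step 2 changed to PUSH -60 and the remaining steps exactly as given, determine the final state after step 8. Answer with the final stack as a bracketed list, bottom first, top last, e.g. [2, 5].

[-7, -60, -5, -8]

(re-executing from step 2 with the substitution; state before step 2: [-7])
2. PUSH -60 -> [-7, -60]
3. PUSH -5 -> [-7, -60, -5]
4. PUSH -21 -> [-7, -60, -5, -21]
5. DUP -> [-7, -60, -5, -21, -21]
6. PUSH -8 -> [-7, -60, -5, -21, -21, -8]
7. SUB -> [-7, -60, -5, -21, -13]
8. SUB -> [-7, -60, -5, -8]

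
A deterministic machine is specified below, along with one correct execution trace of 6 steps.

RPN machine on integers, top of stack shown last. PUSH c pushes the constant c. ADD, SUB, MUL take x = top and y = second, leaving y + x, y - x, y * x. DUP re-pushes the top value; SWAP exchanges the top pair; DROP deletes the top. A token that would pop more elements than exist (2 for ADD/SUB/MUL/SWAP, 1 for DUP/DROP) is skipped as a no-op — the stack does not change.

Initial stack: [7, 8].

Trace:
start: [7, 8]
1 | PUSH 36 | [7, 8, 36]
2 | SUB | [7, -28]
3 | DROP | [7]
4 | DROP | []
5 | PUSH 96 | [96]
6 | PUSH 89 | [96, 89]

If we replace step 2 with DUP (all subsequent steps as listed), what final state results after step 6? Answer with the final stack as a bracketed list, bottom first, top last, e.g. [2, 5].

(re-executing from step 2 with the substitution; state before step 2: [7, 8, 36])
2 | DUP | [7, 8, 36, 36]
3 | DROP | [7, 8, 36]
4 | DROP | [7, 8]
5 | PUSH 96 | [7, 8, 96]
6 | PUSH 89 | [7, 8, 96, 89]

[7, 8, 96, 89]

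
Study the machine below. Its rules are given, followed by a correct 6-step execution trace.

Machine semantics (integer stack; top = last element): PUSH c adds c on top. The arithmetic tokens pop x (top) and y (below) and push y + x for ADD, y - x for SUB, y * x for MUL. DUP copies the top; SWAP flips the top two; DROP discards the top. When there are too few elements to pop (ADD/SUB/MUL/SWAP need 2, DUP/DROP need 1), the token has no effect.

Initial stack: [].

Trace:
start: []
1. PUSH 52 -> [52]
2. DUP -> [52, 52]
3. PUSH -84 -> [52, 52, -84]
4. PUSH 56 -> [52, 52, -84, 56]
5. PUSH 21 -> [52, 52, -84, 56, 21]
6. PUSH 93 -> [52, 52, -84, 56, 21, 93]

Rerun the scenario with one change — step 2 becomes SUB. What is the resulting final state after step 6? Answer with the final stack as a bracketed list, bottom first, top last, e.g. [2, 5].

(re-executing from step 2 with the substitution; state before step 2: [52])
2. SUB -> [52]
3. PUSH -84 -> [52, -84]
4. PUSH 56 -> [52, -84, 56]
5. PUSH 21 -> [52, -84, 56, 21]
6. PUSH 93 -> [52, -84, 56, 21, 93]

[52, -84, 56, 21, 93]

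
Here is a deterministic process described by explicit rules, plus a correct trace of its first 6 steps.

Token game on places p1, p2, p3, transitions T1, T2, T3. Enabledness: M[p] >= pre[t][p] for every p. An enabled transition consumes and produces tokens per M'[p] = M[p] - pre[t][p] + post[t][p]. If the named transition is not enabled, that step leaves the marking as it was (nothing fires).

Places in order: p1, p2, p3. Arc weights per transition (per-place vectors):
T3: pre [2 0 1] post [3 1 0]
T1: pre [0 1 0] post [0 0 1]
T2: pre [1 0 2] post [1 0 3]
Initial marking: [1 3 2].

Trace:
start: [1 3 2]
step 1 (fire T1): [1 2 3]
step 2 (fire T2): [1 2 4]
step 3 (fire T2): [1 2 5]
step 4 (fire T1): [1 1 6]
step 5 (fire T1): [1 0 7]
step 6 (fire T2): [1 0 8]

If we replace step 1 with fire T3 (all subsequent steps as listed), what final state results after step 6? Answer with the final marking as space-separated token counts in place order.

1 1 7

(re-executing from step 1 with the substitution; state before step 1: [1 3 2])
step 1 (fire T3): [1 3 2]
step 2 (fire T2): [1 3 3]
step 3 (fire T2): [1 3 4]
step 4 (fire T1): [1 2 5]
step 5 (fire T1): [1 1 6]
step 6 (fire T2): [1 1 7]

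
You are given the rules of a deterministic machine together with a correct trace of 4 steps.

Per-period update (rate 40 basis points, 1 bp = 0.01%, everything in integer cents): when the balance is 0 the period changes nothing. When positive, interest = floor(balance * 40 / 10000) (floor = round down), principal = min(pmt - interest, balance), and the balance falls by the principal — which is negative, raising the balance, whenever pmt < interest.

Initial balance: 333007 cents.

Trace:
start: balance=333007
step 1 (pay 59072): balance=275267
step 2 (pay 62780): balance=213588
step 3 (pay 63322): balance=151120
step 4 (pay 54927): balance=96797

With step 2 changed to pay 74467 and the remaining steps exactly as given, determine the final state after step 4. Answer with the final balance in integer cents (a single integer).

85016

(re-executing from step 2 with the substitution; state before step 2: balance=275267)
step 2 (pay 74467): balance=201901
step 3 (pay 63322): balance=139386
step 4 (pay 54927): balance=85016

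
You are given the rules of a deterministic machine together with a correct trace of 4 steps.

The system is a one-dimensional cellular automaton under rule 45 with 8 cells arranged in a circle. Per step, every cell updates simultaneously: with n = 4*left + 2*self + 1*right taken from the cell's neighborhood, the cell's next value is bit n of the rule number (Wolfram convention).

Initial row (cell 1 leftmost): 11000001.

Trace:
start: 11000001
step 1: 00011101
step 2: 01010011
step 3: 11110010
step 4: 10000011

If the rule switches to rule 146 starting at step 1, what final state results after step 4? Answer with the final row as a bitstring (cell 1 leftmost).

01010101

(re-executing steps 1..4 under rule 146; state before step 1: 11000001)
step 1: 10100010
step 2: 00010100
step 3: 00100010
step 4: 01010101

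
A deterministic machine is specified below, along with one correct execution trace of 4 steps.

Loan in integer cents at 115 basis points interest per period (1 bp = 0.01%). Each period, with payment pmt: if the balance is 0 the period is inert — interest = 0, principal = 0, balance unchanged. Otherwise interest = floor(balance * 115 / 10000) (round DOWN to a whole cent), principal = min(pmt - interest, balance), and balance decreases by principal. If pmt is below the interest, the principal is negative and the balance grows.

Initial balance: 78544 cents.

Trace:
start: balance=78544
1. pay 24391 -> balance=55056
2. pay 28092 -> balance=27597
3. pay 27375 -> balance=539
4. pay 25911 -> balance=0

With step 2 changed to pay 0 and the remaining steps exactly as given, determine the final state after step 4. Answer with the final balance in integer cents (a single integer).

3375

(re-executing from step 2 with the substitution; state before step 2: balance=55056)
2. pay 0 -> balance=55689
3. pay 27375 -> balance=28954
4. pay 25911 -> balance=3375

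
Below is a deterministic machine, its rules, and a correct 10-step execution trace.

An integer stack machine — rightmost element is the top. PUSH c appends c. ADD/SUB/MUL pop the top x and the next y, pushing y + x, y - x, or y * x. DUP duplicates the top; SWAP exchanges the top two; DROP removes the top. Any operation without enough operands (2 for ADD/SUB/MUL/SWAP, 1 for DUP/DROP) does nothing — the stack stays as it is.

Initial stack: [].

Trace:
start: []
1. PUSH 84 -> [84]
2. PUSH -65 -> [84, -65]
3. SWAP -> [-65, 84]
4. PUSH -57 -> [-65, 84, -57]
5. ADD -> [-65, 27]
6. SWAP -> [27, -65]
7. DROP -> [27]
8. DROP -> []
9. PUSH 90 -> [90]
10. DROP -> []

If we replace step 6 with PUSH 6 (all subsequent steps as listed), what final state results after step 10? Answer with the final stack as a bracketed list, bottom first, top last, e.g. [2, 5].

[-65]

(re-executing from step 6 with the substitution; state before step 6: [-65, 27])
6. PUSH 6 -> [-65, 27, 6]
7. DROP -> [-65, 27]
8. DROP -> [-65]
9. PUSH 90 -> [-65, 90]
10. DROP -> [-65]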